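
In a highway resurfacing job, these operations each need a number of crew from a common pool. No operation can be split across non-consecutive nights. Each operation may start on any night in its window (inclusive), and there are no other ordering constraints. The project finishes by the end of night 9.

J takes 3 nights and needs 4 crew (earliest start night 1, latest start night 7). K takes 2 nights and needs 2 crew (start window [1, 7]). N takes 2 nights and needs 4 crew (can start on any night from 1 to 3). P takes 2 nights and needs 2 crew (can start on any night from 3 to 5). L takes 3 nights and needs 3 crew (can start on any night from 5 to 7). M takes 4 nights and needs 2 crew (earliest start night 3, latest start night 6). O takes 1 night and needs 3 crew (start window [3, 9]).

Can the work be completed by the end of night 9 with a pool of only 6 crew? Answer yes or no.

Schedule J@3, K@1, N@1, P@3, L@6, M@5, O@9: n1:6  n2:6  n3:6  n4:6  n5:6  n6:5  n7:5  n8:5  n9:3 — peak 6 ≤ 6.

yes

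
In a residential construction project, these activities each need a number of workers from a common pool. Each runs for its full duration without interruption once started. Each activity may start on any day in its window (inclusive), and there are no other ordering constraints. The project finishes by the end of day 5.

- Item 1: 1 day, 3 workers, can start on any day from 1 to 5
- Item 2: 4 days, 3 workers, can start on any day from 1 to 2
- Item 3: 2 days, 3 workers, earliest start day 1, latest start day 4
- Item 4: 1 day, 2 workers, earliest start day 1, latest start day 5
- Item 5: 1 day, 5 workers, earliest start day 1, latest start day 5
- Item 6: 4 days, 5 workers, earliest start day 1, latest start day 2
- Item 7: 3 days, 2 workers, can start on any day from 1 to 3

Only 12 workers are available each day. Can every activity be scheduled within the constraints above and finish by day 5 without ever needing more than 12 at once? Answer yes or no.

yes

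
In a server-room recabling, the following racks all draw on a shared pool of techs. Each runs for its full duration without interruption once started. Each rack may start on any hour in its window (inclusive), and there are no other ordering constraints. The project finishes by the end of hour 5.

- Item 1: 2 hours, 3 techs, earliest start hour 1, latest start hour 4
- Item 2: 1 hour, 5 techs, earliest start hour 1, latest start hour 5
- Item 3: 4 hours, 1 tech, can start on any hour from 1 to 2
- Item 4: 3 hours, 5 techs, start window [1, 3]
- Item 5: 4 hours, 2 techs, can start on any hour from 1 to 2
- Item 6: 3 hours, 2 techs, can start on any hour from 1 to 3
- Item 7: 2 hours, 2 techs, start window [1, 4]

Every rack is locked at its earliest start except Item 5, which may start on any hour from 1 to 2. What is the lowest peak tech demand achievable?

18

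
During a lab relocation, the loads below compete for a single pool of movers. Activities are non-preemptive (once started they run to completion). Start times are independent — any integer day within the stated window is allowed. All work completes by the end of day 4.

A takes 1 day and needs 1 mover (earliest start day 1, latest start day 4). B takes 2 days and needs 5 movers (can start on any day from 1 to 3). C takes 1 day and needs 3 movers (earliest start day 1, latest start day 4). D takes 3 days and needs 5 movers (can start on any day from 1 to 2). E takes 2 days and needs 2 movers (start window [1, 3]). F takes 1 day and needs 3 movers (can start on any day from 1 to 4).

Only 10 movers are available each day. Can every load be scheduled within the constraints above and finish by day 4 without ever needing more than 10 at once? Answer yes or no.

Schedule A@1, B@1, C@1, D@2, E@3, F@3: d1:9  d2:10  d3:10  d4:7 — peak 10 ≤ 10.

yes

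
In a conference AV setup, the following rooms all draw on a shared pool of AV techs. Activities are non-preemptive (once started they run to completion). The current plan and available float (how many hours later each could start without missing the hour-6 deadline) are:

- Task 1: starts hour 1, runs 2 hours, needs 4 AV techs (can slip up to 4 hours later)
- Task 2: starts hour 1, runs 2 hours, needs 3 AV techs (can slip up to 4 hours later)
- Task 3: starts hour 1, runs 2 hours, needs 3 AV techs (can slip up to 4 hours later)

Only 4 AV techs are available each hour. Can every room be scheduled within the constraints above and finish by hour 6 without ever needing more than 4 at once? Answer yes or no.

Schedule Task 1@1, Task 2@3, Task 3@5: h1:4  h2:4  h3:3  h4:3  h5:3  h6:3 — peak 4 ≤ 4.

yes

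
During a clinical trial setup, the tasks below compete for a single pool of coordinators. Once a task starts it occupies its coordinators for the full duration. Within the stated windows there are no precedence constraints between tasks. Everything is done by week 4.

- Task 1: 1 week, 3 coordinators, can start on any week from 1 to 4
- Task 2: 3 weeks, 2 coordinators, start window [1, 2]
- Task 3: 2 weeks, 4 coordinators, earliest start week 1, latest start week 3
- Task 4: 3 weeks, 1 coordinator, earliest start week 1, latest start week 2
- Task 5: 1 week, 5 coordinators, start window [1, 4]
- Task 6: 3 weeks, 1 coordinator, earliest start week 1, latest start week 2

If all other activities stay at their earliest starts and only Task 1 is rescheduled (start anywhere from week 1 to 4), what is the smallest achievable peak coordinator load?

Task 1@1: w1:16  w2:8  w3:4  w4:0 → peak 16
Task 1@2: w1:13  w2:11  w3:4  w4:0 → peak 13
Task 1@3: w1:13  w2:8  w3:7  w4:0 → peak 13
Task 1@4: w1:13  w2:8  w3:4  w4:3 → peak 13
Best is Task 1@2, peak 13.

13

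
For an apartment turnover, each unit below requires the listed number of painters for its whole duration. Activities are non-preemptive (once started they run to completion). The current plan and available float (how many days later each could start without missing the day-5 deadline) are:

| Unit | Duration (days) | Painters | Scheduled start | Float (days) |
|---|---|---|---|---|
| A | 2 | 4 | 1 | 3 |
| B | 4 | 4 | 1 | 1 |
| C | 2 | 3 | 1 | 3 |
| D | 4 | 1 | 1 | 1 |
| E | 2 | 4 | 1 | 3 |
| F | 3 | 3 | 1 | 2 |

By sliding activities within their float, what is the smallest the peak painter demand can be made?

Early-start (A@1, B@1, C@1, D@1, E@1, F@1) gives peak 19: d1:19  d2:19  d3:8  d4:5  d5:0.
Shift E→3, F→3.
Schedule A@1, B@1, C@1, D@1, E@3, F@3: d1:12  d2:12  d3:12  d4:12  d5:3 — peak 12.

12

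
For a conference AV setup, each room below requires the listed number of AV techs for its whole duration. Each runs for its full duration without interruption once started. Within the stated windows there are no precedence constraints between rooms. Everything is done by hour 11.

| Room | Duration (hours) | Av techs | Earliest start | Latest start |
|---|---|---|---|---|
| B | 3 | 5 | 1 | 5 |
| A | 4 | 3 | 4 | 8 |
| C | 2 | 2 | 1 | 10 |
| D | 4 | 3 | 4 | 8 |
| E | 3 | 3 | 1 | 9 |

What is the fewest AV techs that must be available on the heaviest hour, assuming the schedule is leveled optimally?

6

Early-start (B@1, A@4, C@1, D@4, E@1) gives peak 10: h1:10  h2:10  h3:8  h4:6  h5:6  h6:6  h7:6  h8:0  h9:0  h10:0  h11:0.
Shift C→4, D→6, E→8.
Schedule B@1, A@4, C@4, D@6, E@8: h1:5  h2:5  h3:5  h4:5  h5:5  h6:6  h7:6  h8:6  h9:6  h10:3  h11:0 — peak 6.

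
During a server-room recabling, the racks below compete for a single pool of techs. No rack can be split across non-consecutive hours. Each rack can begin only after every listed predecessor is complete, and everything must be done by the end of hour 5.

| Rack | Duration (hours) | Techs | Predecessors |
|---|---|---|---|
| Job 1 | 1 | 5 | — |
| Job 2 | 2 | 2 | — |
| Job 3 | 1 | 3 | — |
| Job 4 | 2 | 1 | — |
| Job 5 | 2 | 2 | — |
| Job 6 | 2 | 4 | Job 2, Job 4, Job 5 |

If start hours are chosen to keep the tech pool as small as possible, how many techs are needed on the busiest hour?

7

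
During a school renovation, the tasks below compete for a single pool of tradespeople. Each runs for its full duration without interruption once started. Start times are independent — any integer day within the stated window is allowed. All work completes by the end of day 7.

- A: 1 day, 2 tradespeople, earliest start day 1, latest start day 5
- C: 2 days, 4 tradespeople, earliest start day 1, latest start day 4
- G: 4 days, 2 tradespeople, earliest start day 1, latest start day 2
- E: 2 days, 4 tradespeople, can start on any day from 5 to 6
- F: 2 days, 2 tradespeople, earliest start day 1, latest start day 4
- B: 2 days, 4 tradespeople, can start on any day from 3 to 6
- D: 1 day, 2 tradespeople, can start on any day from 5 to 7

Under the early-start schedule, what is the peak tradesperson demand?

10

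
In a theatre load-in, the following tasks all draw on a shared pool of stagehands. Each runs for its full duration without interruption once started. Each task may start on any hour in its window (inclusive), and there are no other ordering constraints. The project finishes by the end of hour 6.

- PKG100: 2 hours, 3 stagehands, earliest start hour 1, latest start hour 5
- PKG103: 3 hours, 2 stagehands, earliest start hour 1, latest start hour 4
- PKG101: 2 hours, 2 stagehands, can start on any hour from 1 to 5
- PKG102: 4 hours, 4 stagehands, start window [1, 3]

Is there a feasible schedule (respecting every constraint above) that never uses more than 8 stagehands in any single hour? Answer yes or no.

yes

Schedule PKG100@1, PKG103@1, PKG101@4, PKG102@3: h1:5  h2:5  h3:6  h4:6  h5:6  h6:4 — peak 6 ≤ 8.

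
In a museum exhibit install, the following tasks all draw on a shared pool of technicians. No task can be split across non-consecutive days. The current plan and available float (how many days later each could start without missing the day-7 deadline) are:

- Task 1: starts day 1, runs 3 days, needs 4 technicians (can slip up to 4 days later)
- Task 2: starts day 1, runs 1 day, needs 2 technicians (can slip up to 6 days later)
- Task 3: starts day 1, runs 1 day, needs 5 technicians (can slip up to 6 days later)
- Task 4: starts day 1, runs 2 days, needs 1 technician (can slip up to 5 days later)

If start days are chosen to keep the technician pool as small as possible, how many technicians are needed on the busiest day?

5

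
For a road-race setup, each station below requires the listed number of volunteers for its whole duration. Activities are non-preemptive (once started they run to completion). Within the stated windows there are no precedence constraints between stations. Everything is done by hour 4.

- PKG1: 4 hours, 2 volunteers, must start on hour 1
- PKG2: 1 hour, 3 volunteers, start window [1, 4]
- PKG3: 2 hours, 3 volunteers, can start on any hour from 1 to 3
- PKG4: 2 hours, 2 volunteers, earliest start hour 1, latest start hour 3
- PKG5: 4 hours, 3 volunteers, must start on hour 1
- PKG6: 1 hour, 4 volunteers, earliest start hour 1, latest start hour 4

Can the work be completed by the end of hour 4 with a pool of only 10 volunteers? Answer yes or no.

Schedule PKG1@1, PKG2@1, PKG3@2, PKG4@1, PKG5@1, PKG6@4: h1:10  h2:10  h3:8  h4:9 — peak 10 ≤ 10.

yes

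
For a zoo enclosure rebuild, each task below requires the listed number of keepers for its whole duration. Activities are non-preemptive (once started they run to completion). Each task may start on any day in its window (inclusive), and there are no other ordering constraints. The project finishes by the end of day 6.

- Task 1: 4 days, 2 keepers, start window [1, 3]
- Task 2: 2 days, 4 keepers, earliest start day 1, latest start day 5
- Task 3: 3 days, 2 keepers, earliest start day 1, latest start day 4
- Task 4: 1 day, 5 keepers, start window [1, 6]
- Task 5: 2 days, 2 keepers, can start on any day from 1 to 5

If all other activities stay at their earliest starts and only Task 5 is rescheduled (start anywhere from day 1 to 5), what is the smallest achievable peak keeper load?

13

Task 5@1: d1:15  d2:10  d3:4  d4:2  d5:0  d6:0 → peak 15
Task 5@2: d1:13  d2:10  d3:6  d4:2  d5:0  d6:0 → peak 13
Task 5@3: d1:13  d2:8  d3:6  d4:4  d5:0  d6:0 → peak 13
Task 5@4: d1:13  d2:8  d3:4  d4:4  d5:2  d6:0 → peak 13
Task 5@5: d1:13  d2:8  d3:4  d4:2  d5:2  d6:2 → peak 13
Best is Task 5@2, peak 13.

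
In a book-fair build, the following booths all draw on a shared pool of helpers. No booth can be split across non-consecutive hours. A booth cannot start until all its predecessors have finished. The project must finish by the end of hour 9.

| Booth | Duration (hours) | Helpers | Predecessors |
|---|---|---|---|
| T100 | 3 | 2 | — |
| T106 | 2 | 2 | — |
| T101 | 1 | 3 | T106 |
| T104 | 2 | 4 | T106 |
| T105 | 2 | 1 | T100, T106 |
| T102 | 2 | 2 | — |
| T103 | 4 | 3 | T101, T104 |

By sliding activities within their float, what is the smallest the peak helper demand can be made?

5

Early-start (T100@1, T106@1, T101@3, T104@3, T105@4, T102@1, T103@5) gives peak 9: h1:6  h2:6  h3:9  h4:5  h5:4  h6:3  h7:3  h8:3  h9:0.
Shift T104→4, T102→6, T103→6.
Schedule T100@1, T106@1, T101@3, T104@4, T105@4, T102@6, T103@6: h1:4  h2:4  h3:5  h4:5  h5:5  h6:5  h7:5  h8:3  h9:3 — peak 5.
Total helper-hours = 39 over 9 hours ⇒ peak ≥ ⌈39/9⌉ = 5, so 5 is optimal.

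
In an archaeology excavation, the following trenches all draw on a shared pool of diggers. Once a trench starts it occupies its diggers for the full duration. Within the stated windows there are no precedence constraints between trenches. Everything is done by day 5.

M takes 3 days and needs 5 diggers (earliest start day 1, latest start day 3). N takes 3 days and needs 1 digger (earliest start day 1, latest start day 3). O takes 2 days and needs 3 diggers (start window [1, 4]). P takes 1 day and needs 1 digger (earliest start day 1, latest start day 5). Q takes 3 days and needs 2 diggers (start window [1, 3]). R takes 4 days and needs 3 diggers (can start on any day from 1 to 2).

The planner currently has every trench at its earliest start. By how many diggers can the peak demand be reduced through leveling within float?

4

Early-start peak: d1:15  d2:14  d3:11  d4:3  d5:0 ⇒ 15.
Leveled (M@1, N@1, O@4, P@1, Q@1, R@2): d1:9  d2:11  d3:11  d4:6  d5:6 ⇒ 11.
Reduction 15 − 11 = 4.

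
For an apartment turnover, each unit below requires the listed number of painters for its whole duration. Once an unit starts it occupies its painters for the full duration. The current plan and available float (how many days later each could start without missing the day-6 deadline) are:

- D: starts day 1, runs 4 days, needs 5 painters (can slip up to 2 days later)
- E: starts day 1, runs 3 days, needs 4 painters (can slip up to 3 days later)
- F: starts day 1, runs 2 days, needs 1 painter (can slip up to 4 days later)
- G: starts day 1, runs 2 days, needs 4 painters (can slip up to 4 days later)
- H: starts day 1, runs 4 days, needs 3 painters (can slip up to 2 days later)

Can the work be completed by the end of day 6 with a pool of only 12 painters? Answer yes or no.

yes

Schedule D@1, E@1, F@1, G@4, H@3: d1:10  d2:10  d3:12  d4:12  d5:7  d6:3 — peak 12 ≤ 12.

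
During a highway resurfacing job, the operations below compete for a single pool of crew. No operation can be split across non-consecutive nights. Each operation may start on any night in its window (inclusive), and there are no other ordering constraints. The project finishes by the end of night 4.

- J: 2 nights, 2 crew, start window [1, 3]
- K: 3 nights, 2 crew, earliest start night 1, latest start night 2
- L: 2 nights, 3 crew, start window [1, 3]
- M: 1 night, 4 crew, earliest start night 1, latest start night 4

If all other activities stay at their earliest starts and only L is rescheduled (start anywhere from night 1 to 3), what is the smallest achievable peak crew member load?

L@1: n1:11  n2:7  n3:2  n4:0 → peak 11
L@2: n1:8  n2:7  n3:5  n4:0 → peak 8
L@3: n1:8  n2:4  n3:5  n4:3 → peak 8
Best is L@2, peak 8.

8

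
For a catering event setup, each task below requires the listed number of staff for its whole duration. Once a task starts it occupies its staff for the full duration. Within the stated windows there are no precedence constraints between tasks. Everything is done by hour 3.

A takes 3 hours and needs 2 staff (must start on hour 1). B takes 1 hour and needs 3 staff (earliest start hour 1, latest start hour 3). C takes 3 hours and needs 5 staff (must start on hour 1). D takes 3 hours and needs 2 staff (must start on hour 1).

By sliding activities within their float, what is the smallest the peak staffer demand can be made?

12

Schedule A@1, B@1, C@1, D@1: h1:12  h2:9  h3:9 — peak 12.
No arrangement of the 3 feasible schedules does better.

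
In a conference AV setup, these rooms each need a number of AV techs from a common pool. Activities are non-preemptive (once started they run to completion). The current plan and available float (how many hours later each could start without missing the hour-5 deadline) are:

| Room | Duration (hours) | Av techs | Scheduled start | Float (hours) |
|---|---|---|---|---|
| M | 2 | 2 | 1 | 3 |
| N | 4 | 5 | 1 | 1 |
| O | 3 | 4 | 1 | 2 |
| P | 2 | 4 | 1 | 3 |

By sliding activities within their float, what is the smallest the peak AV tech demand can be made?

Early-start (M@1, N@1, O@1, P@1) gives peak 15: h1:15  h2:15  h3:9  h4:5  h5:0.
Shift P→4.
Schedule M@1, N@1, O@1, P@4: h1:11  h2:11  h3:9  h4:9  h5:4 — peak 11.

11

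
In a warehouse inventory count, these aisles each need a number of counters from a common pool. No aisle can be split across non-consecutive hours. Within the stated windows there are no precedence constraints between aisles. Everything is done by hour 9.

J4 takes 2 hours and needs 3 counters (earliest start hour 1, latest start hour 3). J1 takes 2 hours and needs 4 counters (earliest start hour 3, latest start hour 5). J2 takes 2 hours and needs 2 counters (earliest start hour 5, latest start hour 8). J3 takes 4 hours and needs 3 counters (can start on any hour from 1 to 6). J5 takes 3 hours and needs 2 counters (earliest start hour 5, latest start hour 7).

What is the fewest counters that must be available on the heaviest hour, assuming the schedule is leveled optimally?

5

Early-start (J4@1, J1@3, J2@5, J3@1, J5@5) gives peak 7: h1:6  h2:6  h3:7  h4:7  h5:4  h6:4  h7:2  h8:0  h9:0.
Shift J3→5, J5→7.
Schedule J4@1, J1@3, J2@5, J3@5, J5@7: h1:3  h2:3  h3:4  h4:4  h5:5  h6:5  h7:5  h8:5  h9:2 — peak 5.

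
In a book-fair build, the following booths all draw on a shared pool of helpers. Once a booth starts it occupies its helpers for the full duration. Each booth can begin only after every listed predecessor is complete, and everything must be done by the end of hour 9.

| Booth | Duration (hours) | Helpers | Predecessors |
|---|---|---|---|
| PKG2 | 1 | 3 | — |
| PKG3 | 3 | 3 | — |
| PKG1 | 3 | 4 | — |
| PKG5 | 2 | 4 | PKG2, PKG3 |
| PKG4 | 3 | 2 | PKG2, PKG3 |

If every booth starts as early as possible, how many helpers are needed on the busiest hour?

10

Early-start schedule: PKG2@1, PKG3@1, PKG1@1, PKG5@4, PKG4@4.
Load per hour: hour 1: 10, hour 2: 7, hour 3: 7, hour 4: 6, hour 5: 6, hour 6: 2, hour 7: 0, hour 8: 0, hour 9: 0.
Peak is 10.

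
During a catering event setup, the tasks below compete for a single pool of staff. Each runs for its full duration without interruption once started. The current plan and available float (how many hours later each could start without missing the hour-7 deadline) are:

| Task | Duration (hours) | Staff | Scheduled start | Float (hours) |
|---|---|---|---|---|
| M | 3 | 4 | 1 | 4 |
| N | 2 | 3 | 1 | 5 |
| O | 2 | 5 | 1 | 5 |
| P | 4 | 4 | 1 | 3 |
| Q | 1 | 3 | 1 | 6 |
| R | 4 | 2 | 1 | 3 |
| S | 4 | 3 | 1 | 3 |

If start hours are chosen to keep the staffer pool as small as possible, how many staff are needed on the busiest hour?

11

Early-start (M@1, N@1, O@1, P@1, Q@1, R@1, S@1) gives peak 24: h1:24  h2:21  h3:13  h4:9  h5:0  h6:0  h7:0.
Shift O→5, Q→3, R→4, S→4.
Schedule M@1, N@1, O@5, P@1, Q@3, R@4, S@4: h1:11  h2:11  h3:11  h4:9  h5:10  h6:10  h7:5 — peak 11.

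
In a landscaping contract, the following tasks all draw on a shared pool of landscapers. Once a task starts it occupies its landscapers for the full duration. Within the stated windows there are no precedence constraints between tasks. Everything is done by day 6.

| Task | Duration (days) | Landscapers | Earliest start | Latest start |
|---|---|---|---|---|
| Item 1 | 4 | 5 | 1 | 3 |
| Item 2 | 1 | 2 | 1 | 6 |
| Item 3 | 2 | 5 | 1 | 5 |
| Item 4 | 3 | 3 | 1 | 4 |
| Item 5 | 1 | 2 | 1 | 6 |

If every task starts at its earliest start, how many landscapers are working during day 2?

13

At early start, day 2 has: Item 1, Item 3, Item 4.
Demand: 5 + 5 + 3 = 13.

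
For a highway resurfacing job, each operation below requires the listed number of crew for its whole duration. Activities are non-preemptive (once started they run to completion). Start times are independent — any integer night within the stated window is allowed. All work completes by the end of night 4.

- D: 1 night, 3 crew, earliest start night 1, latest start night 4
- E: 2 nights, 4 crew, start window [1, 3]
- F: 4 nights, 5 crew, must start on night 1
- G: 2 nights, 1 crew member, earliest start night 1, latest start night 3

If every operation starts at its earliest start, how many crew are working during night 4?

At early start, night 4 has: F.
Demand: 5 = 5.

5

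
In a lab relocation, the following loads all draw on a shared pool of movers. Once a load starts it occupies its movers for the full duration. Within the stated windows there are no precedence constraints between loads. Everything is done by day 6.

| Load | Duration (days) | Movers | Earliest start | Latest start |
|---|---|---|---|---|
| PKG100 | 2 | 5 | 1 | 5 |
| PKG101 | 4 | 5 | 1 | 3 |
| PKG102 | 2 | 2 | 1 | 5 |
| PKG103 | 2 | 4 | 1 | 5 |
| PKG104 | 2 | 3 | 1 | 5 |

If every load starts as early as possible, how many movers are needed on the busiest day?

19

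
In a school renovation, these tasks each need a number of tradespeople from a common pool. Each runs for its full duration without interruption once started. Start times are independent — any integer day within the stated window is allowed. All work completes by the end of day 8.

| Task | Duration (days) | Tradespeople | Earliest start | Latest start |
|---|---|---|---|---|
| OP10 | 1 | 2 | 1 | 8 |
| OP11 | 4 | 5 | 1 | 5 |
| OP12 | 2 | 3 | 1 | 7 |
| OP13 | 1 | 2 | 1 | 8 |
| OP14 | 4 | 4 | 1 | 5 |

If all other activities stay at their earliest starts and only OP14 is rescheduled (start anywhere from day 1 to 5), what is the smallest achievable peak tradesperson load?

OP14@1: d1:16  d2:12  d3:9  d4:9  d5:0  d6:0  d7:0  d8:0 → peak 16
OP14@2: d1:12  d2:12  d3:9  d4:9  d5:4  d6:0  d7:0  d8:0 → peak 12
OP14@3: d1:12  d2:8  d3:9  d4:9  d5:4  d6:4  d7:0  d8:0 → peak 12
OP14@4: d1:12  d2:8  d3:5  d4:9  d5:4  d6:4  d7:4  d8:0 → peak 12
OP14@5: d1:12  d2:8  d3:5  d4:5  d5:4  d6:4  d7:4  d8:4 → peak 12
Best is OP14@2, peak 12.

12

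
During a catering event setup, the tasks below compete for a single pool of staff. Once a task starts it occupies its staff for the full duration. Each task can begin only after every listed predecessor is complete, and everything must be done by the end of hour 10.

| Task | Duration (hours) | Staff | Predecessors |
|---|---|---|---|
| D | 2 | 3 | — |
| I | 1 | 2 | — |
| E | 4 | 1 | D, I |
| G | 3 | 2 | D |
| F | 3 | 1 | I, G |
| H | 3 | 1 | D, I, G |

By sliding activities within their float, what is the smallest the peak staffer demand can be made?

3

Early-start (D@1, I@1, E@3, G@3, F@6, H@6) gives peak 5: h1:5  h2:3  h3:3  h4:3  h5:3  h6:3  h7:2  h8:2  h9:0  h10:0.
Shift I→3, E→4, G→4, F→7, H→7.
Schedule D@1, I@3, E@4, G@4, F@7, H@7: h1:3  h2:3  h3:2  h4:3  h5:3  h6:3  h7:3  h8:2  h9:2  h10:0 — peak 3.
Total staffer-hours = 24 over 10 hours ⇒ peak ≥ ⌈24/10⌉ = 3, so 3 is optimal.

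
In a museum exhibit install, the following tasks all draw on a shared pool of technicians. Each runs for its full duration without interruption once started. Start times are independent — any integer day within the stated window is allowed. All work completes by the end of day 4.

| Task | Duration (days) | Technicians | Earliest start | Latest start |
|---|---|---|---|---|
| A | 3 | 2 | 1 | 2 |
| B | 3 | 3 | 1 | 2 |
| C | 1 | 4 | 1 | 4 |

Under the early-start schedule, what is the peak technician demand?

Early-start schedule: A@1, B@1, C@1.
Load per day: day 1: 9, day 2: 5, day 3: 5, day 4: 0.
Peak is 9.

9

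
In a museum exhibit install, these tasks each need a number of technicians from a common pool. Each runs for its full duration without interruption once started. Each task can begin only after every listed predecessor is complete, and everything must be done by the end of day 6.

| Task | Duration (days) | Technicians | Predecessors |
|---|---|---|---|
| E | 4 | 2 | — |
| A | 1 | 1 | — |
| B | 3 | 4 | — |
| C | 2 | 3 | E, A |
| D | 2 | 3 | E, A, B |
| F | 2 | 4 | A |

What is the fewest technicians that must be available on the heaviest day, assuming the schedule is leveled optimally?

10

Schedule E@1, A@1, B@1, C@5, D@5, F@2: d1:7  d2:10  d3:10  d4:2  d5:6  d6:6 — peak 10.
No arrangement of the 20 feasible schedules does better.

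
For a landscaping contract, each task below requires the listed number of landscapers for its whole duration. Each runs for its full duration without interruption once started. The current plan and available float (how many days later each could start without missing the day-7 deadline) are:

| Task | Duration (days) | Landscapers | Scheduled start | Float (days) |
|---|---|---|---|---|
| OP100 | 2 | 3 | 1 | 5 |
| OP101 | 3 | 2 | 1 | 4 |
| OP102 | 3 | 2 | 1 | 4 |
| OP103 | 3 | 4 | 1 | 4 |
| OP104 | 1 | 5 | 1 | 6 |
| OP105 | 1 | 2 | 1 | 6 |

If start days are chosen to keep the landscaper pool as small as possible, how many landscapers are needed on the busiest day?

6

Early-start (OP100@1, OP101@1, OP102@1, OP103@1, OP104@1, OP105@1) gives peak 18: d1:18  d2:11  d3:8  d4:0  d5:0  d6:0  d7:0.
Shift OP102→3, OP103→4, OP104→7, OP105→3.
Schedule OP100@1, OP101@1, OP102@3, OP103@4, OP104@7, OP105@3: d1:5  d2:5  d3:6  d4:6  d5:6  d6:4  d7:5 — peak 6.
Total landscaper-days = 37 over 7 days ⇒ peak ≥ ⌈37/7⌉ = 6, so 6 is optimal.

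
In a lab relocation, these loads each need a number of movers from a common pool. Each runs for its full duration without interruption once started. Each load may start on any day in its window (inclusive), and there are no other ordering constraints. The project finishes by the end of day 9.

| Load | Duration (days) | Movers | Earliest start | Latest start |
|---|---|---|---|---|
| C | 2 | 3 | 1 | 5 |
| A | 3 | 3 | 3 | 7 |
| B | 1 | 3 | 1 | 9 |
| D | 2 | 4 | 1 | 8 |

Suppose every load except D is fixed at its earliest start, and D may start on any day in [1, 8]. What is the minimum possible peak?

D@1: d1:10  d2:7  d3:3  d4:3  d5:3  d6:0  d7:0  d8:0  d9:0 → peak 10
D@2: d1:6  d2:7  d3:7  d4:3  d5:3  d6:0  d7:0  d8:0  d9:0 → peak 7
D@3: d1:6  d2:3  d3:7  d4:7  d5:3  d6:0  d7:0  d8:0  d9:0 → peak 7
D@4: d1:6  d2:3  d3:3  d4:7  d5:7  d6:0  d7:0  d8:0  d9:0 → peak 7
D@5: d1:6  d2:3  d3:3  d4:3  d5:7  d6:4  d7:0  d8:0  d9:0 → peak 7
D@6: d1:6  d2:3  d3:3  d4:3  d5:3  d6:4  d7:4  d8:0  d9:0 → peak 6
D@7: d1:6  d2:3  d3:3  d4:3  d5:3  d6:0  d7:4  d8:4  d9:0 → peak 6
D@8: d1:6  d2:3  d3:3  d4:3  d5:3  d6:0  d7:0  d8:4  d9:4 → peak 6
Best is D@6, peak 6.

6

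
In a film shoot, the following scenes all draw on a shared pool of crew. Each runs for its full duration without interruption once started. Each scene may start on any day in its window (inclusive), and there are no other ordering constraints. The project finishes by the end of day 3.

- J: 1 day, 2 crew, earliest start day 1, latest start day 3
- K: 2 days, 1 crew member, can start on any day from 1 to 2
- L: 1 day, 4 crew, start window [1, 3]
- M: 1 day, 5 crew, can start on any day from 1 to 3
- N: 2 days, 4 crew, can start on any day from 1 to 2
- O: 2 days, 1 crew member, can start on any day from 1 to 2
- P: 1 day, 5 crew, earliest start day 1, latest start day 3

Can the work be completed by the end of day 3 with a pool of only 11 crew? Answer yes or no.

Schedule J@1, K@1, L@2, M@1, N@2, O@1, P@3: d1:9  d2:10  d3:9 — peak 10 ≤ 11.

yes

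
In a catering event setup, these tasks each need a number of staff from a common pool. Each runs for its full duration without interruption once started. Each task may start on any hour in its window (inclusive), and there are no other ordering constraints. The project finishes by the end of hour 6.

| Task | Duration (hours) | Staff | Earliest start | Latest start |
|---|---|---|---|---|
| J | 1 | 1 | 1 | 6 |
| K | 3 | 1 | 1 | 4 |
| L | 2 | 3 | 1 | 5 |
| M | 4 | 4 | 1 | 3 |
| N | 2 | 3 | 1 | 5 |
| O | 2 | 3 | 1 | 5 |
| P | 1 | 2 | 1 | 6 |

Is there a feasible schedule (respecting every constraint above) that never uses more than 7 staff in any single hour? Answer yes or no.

yes

Schedule J@1, K@2, L@1, M@3, N@1, O@5, P@3: h1:7  h2:7  h3:7  h4:5  h5:7  h6:7 — peak 7 ≤ 7.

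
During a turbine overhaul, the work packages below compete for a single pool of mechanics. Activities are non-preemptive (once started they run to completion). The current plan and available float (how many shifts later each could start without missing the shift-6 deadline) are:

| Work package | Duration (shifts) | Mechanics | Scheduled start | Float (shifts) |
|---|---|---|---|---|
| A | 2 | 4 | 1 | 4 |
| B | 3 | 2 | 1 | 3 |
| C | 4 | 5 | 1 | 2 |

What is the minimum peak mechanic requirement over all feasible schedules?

7

Early-start (A@1, B@1, C@1) gives peak 11: s1:11  s2:11  s3:7  s4:5  s5:0  s6:0.
Shift C→3.
Schedule A@1, B@1, C@3: s1:6  s2:6  s3:7  s4:5  s5:5  s6:5 — peak 7.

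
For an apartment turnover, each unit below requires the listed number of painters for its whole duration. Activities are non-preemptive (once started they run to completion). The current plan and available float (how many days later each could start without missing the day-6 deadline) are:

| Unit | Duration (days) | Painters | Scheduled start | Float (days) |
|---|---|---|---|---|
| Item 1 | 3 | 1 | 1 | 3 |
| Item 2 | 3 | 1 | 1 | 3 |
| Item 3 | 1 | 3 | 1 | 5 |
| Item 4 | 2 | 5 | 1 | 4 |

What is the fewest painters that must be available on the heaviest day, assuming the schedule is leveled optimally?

5

Early-start (Item 1@1, Item 2@1, Item 3@1, Item 4@1) gives peak 10: d1:10  d2:7  d3:2  d4:0  d5:0  d6:0.
Shift Item 4→4.
Schedule Item 1@1, Item 2@1, Item 3@1, Item 4@4: d1:5  d2:2  d3:2  d4:5  d5:5  d6:0 — peak 5.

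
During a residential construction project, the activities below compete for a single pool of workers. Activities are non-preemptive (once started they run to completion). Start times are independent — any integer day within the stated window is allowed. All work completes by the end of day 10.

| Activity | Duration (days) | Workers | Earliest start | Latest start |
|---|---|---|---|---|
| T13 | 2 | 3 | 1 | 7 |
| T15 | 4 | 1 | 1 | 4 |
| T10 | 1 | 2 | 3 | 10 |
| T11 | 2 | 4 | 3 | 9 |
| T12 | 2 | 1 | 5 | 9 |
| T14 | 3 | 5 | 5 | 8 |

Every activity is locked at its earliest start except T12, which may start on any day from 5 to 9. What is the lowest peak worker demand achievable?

T12@5: d1:4  d2:4  d3:7  d4:5  d5:6  d6:6  d7:5  d8:0  d9:0  d10:0 → peak 7
T12@6: d1:4  d2:4  d3:7  d4:5  d5:5  d6:6  d7:6  d8:0  d9:0  d10:0 → peak 7
T12@7: d1:4  d2:4  d3:7  d4:5  d5:5  d6:5  d7:6  d8:1  d9:0  d10:0 → peak 7
T12@8: d1:4  d2:4  d3:7  d4:5  d5:5  d6:5  d7:5  d8:1  d9:1  d10:0 → peak 7
T12@9: d1:4  d2:4  d3:7  d4:5  d5:5  d6:5  d7:5  d8:0  d9:1  d10:1 → peak 7
Best is T12@5, peak 7.

7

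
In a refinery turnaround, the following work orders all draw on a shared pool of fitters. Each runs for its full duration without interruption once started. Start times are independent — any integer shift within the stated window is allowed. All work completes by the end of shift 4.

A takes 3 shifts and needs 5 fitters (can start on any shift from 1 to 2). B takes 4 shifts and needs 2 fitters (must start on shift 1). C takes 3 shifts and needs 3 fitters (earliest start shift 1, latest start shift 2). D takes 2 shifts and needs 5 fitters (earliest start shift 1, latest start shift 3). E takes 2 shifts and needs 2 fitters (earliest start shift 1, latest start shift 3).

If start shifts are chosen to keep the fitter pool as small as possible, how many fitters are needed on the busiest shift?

15

Early-start (A@1, B@1, C@1, D@1, E@1) gives peak 17: s1:17  s2:17  s3:10  s4:2.
Shift E→3.
Schedule A@1, B@1, C@1, D@1, E@3: s1:15  s2:15  s3:12  s4:4 — peak 15.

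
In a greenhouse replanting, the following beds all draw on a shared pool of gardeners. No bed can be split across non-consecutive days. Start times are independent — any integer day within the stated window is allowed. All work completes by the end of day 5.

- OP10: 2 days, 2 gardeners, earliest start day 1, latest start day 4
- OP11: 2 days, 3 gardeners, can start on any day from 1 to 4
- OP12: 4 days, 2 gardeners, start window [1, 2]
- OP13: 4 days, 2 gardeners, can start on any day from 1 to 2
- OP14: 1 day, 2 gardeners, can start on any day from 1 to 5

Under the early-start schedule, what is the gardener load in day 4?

4

At early start, day 4 has: OP12, OP13.
Demand: 2 + 2 = 4.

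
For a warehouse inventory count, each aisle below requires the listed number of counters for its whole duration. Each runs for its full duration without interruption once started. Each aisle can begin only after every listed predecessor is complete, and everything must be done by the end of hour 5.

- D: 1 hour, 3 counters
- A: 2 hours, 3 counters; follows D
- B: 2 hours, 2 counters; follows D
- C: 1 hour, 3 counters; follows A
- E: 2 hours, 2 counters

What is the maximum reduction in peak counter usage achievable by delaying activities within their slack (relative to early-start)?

Early-start peak: h1:5  h2:7  h3:5  h4:3  h5:0 ⇒ 7.
Leveled (D@1, A@2, B@2, C@4, E@4): h1:3  h2:5  h3:5  h4:5  h5:2 ⇒ 5.
Reduction 7 − 5 = 2.

2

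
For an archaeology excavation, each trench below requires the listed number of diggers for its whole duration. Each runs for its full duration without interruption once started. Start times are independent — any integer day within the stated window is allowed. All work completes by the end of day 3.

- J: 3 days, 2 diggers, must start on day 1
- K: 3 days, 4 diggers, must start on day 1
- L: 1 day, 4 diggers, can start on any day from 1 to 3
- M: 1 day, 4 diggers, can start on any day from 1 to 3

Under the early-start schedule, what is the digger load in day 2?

6

At early start, day 2 has: J, K.
Demand: 2 + 4 = 6.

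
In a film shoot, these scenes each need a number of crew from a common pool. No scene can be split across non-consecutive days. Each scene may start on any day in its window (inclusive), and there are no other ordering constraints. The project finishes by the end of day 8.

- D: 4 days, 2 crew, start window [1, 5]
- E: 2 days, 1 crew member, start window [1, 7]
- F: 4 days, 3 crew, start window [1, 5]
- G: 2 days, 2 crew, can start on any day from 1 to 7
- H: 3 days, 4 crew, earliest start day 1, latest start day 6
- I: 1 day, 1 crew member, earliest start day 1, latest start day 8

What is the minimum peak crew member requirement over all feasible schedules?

6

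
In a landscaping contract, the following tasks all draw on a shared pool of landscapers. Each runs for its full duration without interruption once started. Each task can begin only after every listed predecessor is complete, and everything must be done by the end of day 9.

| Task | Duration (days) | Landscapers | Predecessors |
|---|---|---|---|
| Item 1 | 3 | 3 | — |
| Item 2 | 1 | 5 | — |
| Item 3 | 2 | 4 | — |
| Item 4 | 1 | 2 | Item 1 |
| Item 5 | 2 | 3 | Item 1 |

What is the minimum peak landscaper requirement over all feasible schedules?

5

Early-start (Item 1@1, Item 2@1, Item 3@1, Item 4@4, Item 5@4) gives peak 12: d1:12  d2:7  d3:3  d4:5  d5:3  d6:0  d7:0  d8:0  d9:0.
Shift Item 2→4, Item 3→5, Item 4→7, Item 5→7.
Schedule Item 1@1, Item 2@4, Item 3@5, Item 4@7, Item 5@7: d1:3  d2:3  d3:3  d4:5  d5:4  d6:4  d7:5  d8:3  d9:0 — peak 5.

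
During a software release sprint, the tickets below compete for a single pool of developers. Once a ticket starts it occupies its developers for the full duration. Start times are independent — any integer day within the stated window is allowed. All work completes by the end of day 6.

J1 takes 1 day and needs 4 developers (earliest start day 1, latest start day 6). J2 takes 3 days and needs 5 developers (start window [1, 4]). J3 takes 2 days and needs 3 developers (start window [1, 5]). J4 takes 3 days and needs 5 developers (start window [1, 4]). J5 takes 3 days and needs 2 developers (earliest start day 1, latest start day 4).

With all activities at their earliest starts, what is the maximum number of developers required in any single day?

19

Early-start schedule: J1@1, J2@1, J3@1, J4@1, J5@1.
Load per day: day 1: 19, day 2: 15, day 3: 12, day 4: 0, day 5: 0, day 6: 0.
Peak is 19.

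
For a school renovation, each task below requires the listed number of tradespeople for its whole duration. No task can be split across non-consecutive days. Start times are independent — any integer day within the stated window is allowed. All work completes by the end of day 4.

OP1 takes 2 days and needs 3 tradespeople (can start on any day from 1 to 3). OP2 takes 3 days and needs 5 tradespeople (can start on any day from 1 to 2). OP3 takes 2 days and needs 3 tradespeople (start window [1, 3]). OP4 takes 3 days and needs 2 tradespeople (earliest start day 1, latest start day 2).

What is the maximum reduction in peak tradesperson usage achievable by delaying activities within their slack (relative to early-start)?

3

Early-start peak: d1:13  d2:13  d3:7  d4:0 ⇒ 13.
Leveled (OP1@1, OP2@1, OP3@3, OP4@1): d1:10  d2:10  d3:10  d4:3 ⇒ 10.
Reduction 13 − 10 = 3.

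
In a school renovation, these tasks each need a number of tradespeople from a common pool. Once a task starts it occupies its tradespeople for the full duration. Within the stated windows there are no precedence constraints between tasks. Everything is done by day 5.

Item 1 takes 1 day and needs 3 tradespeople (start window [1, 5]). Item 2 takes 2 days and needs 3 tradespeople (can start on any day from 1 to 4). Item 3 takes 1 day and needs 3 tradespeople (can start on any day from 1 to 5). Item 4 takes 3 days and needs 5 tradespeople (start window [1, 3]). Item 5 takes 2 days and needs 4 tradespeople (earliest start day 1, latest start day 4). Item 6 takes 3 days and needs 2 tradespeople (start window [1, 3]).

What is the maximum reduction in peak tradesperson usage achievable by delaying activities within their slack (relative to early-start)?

11

Early-start peak: d1:20  d2:14  d3:7  d4:0  d5:0 ⇒ 20.
Leveled (Item 1@1, Item 2@1, Item 3@2, Item 4@3, Item 5@4, Item 6@1): d1:8  d2:8  d3:7  d4:9  d5:9 ⇒ 9.
Reduction 20 − 9 = 11.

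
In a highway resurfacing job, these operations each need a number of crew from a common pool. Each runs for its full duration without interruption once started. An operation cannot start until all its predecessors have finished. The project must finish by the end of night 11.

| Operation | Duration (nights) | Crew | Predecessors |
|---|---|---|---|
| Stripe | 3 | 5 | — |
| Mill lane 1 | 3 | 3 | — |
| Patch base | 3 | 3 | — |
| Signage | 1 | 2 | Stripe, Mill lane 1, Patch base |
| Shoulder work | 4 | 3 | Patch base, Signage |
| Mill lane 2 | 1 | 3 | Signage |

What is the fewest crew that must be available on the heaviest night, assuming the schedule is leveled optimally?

6

Early-start (Stripe@1, Mill lane 1@1, Patch base@1, Signage@4, Shoulder work@5, Mill lane 2@5) gives peak 11: n1:11  n2:11  n3:11  n4:2  n5:6  n6:3  n7:3  n8:3  n9:0  n10:0  n11:0.
Shift Mill lane 1→4, Patch base→4, Signage→7, Shoulder work→8, Mill lane 2→8.
Schedule Stripe@1, Mill lane 1@4, Patch base@4, Signage@7, Shoulder work@8, Mill lane 2@8: n1:5  n2:5  n3:5  n4:6  n5:6  n6:6  n7:2  n8:6  n9:3  n10:3  n11:3 — peak 6.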